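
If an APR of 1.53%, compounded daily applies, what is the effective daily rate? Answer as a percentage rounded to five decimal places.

With a nominal annual rate compounded daily, the periodic rate is the nominal rate divided by 365.
i = 0.0153 / 365 = 0.0000419 = 0.00419%.

0.00419%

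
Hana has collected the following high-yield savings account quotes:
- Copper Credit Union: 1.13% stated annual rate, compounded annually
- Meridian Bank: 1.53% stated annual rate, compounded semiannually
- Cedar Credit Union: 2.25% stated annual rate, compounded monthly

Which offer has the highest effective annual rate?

Copper Credit Union: compounded annually, EAR = 1.130%
Meridian Bank: (1 + 0.0153/2)^2 − 1 = 1.536%
Cedar Credit Union: (1 + 0.0225/12)^12 − 1 = 2.273%
The highest effective annual rate is Cedar Credit Union at 2.273%.

Cedar Credit Union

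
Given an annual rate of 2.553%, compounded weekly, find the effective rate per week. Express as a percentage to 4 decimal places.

0.0491%

With a nominal annual rate compounded weekly, the periodic rate is the nominal rate divided by 52.
i = 0.02553 / 52 = 0.0004910 = 0.0491%.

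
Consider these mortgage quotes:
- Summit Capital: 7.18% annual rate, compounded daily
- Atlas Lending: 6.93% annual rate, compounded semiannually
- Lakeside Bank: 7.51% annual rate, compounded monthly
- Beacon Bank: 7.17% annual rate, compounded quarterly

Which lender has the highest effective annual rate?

Lakeside Bank

Summit Capital: (1 + 0.0718/365)^365 − 1 = 7.443%
Atlas Lending: (1 + 0.0693/2)^2 − 1 = 7.050%
Lakeside Bank: (1 + 0.0751/12)^12 − 1 = 7.774%
Beacon Bank: (1 + 0.0717/4)^4 − 1 = 7.365%
The highest effective annual rate is Lakeside Bank at 7.774%.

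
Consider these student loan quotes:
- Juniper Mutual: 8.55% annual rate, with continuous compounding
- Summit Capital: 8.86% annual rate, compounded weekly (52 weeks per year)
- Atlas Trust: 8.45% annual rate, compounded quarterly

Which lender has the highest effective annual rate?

Juniper Mutual: e^0.0855 − 1 = 8.926%
Summit Capital: (1 + 0.0886/52)^52 − 1 = 9.256%
Atlas Trust: (1 + 0.0845/4)^4 − 1 = 8.722%
The highest effective annual rate is Summit Capital at 9.256%.

Summit Capital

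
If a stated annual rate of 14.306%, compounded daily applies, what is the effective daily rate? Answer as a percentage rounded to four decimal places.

0.0392%

With a nominal annual rate compounded daily, the periodic rate is the nominal rate divided by 365.
i = 0.14306 / 365 = 0.0003919 = 0.0392%.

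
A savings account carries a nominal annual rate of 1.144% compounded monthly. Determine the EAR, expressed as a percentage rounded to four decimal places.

EAR = (1 + 0.01144/12)^12 − 1.
= 1.011500 − 1 = 1.1500%.

1.1500%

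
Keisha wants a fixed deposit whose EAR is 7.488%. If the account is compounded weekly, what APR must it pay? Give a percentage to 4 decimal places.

(1 + r/52)^52 − 1 = 0.07488, so 1 + r/52 = 1.07488^(1/52).
r/52 = 0.001390, so r = 0.072259 = 7.2259%.

7.2259%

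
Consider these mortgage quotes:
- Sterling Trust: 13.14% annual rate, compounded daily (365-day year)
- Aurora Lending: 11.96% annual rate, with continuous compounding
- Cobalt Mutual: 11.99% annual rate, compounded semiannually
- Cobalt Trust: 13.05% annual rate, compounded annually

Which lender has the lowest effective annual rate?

Sterling Trust: (1 + 0.1314/365)^365 − 1 = 14.040%
Aurora Lending: e^0.1196 − 1 = 12.705%
Cobalt Mutual: (1 + 0.1199/2)^2 − 1 = 12.349%
Cobalt Trust: compounded annually, EAR = 13.050%
The lowest effective annual rate is Cobalt Mutual at 12.349%.

Cobalt Mutual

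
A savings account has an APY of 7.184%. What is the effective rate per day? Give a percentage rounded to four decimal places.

0.0190%

The per-day rate i satisfies (1 + i)^365 = 1 + 0.07184.
i = 1.07184^(1/365) − 1 = 0.0001901 = 0.0190%.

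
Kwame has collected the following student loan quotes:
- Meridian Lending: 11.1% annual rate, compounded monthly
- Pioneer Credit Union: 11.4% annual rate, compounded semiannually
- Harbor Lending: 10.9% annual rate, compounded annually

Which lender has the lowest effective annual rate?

Harbor Lending

Meridian Lending: (1 + 0.111/12)^12 − 1 = 11.682%
Pioneer Credit Union: (1 + 0.114/2)^2 − 1 = 11.725%
Harbor Lending: compounded annually, EAR = 10.900%
The lowest effective annual rate is Harbor Lending at 10.900%.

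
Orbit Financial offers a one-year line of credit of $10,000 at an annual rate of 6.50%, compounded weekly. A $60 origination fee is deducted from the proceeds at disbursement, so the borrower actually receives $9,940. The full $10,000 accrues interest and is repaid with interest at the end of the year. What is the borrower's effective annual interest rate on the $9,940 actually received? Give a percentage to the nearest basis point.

Amount owed after one year: 10,000 × (1 + 0.0650/52)^52 = 10,000 × 1.067116 = $10,671.16.
Effective rate on net proceeds: 10,671.16 / 9,940 − 1 = 0.073557 = 7.36%.

7.36%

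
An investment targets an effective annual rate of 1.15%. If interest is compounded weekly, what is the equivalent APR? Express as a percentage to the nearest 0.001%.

(1 + r/52)^52 − 1 = 0.0115, so 1 + r/52 = 1.0115^(1/52).
r/52 = 0.000220, so r = 0.011436 = 1.144%.

1.144%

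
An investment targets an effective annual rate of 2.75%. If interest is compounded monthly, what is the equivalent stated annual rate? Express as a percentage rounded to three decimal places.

(1 + r/12)^12 − 1 = 0.0275, so 1 + r/12 = 1.0275^(1/12).
r/12 = 0.002263, so r = 0.027159 = 2.716%.

2.716%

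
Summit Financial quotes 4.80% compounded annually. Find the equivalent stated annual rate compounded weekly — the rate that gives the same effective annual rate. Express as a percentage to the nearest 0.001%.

Compounded annually, EAR = nominal = 0.048000.
Solve (1 + r/52)^52 = 1.048000: r/52 = 1.048000^(1/52) − 1 = 0.000902, so r = 0.046905 = 4.690%.

4.690%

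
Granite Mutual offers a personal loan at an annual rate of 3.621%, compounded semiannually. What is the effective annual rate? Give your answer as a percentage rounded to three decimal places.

EAR = (1 + 0.03621/2)^2 − 1.
= (1 + 0.018105)^2 − 1 = 1.036538 − 1 = 3.654%.

3.654%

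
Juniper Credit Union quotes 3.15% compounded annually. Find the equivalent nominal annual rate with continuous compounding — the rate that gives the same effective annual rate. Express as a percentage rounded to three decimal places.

Compounded annually, EAR = nominal = 0.031500.
Equivalent continuous rate: r = ln(1 + 0.031500) = 0.031014 = 3.101%.

3.101%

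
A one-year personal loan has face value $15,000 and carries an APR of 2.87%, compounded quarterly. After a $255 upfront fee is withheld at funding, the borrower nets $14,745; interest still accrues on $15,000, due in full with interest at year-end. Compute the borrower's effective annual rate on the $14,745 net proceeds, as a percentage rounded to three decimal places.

4.681%

Amount owed after one year: 15,000 × (1 + 0.0287/4)^4 = 15,000 × 1.029010 = $15,435.16.
Effective rate on net proceeds: 15,435.16 / 14,745 − 1 = 0.046806 = 4.681%.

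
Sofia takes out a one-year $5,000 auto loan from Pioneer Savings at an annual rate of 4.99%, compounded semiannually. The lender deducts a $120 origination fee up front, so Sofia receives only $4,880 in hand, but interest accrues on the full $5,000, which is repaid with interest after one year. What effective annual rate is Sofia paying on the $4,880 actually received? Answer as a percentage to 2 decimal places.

Amount owed after one year: 5,000 × (1 + 0.0499/2)^2 = 5,000 × 1.050523 = $5,252.61.
Effective rate on net proceeds: 5,252.61 / 4,880 − 1 = 0.076355 = 7.64%.

7.64%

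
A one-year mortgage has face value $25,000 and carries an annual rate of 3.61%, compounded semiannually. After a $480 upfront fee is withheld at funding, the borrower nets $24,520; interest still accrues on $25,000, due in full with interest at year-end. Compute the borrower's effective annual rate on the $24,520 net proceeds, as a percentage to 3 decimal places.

5.671%

Amount owed after one year: 25,000 × (1 + 0.0361/2)^2 = 25,000 × 1.036426 = $25,910.65.
Effective rate on net proceeds: 25,910.65 / 24,520 − 1 = 0.056715 = 5.671%.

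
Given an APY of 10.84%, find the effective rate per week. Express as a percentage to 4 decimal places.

0.1981%

The per-week rate i satisfies (1 + i)^52 = 1 + 0.1084.
i = 1.1084^(1/52) − 1 = 0.0019811 = 0.1981%.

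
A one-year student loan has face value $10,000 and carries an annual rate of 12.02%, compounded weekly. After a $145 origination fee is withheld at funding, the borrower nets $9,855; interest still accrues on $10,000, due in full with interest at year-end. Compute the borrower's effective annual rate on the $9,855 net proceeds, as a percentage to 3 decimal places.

Amount owed after one year: 10,000 × (1 + 0.1202/52)^52 = 10,000 × 1.127566 = $11,275.66.
Effective rate on net proceeds: 11,275.66 / 9,855 − 1 = 0.144156 = 14.416%.

14.416%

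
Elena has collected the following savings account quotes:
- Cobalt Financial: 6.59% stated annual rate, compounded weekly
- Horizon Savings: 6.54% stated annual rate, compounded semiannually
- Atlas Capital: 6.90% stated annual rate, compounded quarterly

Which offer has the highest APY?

Cobalt Financial: (1 + 0.0659/52)^52 − 1 = 6.808%
Horizon Savings: (1 + 0.0654/2)^2 − 1 = 6.647%
Atlas Capital: (1 + 0.0690/4)^4 − 1 = 7.081%
The highest effective annual rate is Atlas Capital at 7.081%.

Atlas Capital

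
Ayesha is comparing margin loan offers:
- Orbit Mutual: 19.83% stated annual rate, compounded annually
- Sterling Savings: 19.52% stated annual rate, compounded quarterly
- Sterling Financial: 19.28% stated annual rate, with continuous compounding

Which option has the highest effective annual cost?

Orbit Mutual: compounded annually, EAR = 19.830%
Sterling Savings: (1 + 0.1952/4)^4 − 1 = 20.996%
Sterling Financial: e^0.1928 − 1 = 21.264%
The highest effective annual rate is Sterling Financial at 21.264%.

Sterling Financial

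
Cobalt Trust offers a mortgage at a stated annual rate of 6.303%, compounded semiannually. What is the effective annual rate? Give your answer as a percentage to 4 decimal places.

6.4023%

EAR = (1 + 0.06303/2)^2 − 1.
= (1 + 0.031515)^2 − 1 = 1.064023 − 1 = 6.4023%.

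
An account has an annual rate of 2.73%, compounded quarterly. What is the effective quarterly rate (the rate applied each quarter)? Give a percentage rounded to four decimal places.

With a nominal annual rate compounded quarterly, the periodic rate is the nominal rate divided by 4.
i = 0.0273 / 4 = 0.0068250 = 0.6825%.

0.6825%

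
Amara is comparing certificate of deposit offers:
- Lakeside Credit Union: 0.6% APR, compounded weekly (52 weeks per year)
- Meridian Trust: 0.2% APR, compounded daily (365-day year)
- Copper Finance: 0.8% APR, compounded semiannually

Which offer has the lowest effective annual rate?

Lakeside Credit Union: (1 + 0.006/52)^52 − 1 = 0.602%
Meridian Trust: (1 + 0.002/365)^365 − 1 = 0.200%
Copper Finance: (1 + 0.008/2)^2 − 1 = 0.802%
The lowest effective annual rate is Meridian Trust at 0.200%.

Meridian Trust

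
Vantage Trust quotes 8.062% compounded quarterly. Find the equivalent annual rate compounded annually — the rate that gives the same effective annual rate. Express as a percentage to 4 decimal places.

8.3090%

EAR = (1 + 0.08062/4)^4 − 1 = 0.083090.
Compounded annually, the equivalent nominal rate is the EAR itself: 8.3090%.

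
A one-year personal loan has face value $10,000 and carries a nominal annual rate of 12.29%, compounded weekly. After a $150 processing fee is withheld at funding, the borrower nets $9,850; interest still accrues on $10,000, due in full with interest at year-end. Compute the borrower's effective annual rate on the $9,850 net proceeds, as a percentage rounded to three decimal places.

Amount owed after one year: 10,000 × (1 + 0.1229/52)^52 = 10,000 × 1.130607 = $11,306.07.
Effective rate on net proceeds: 11,306.07 / 9,850 − 1 = 0.147825 = 14.782%.

14.782%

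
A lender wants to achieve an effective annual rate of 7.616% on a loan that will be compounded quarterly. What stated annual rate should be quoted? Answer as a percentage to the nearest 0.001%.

7.408%

(1 + r/4)^4 − 1 = 0.07616, so 1 + r/4 = 1.07616^(1/4).
r/4 = 0.018519, so r = 0.074077 = 7.408%.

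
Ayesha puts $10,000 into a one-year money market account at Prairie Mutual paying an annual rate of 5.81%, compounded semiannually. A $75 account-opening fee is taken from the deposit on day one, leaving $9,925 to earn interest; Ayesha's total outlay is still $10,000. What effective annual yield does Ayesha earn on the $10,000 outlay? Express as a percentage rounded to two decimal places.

Value after one year: 9,925 × (1 + 0.0581/2)^2 = 9,925 × 1.058944 = $10,510.02.
Effective yield on the $10,000 outlay: 10,510.02 / 10,000 − 1 = 0.051002 = 5.10%.

5.10%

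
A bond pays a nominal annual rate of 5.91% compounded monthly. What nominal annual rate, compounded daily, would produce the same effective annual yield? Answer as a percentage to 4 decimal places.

5.8960%

EAR = (1 + 0.0591/12)^12 − 1 = 0.060727.
Solve (1 + r/365)^365 = 1.060727: r/365 = 1.060727^(1/365) − 1 = 0.000162, so r = 0.058960 = 5.8960%.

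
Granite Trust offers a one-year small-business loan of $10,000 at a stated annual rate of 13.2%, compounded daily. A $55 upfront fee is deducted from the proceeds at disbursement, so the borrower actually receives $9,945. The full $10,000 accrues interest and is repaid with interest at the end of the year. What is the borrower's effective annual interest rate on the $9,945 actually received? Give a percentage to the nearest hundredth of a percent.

14.74%

Amount owed after one year: 10,000 × (1 + 0.132/365)^365 = 10,000 × 1.141081 = $11,410.81.
Effective rate on net proceeds: 11,410.81 / 9,945 − 1 = 0.147392 = 14.74%.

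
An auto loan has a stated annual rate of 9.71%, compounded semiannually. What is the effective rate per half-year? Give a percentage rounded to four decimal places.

4.8550%

With a nominal annual rate compounded semiannually, the periodic rate is the nominal rate divided by 2.
i = 0.0971 / 2 = 0.0485500 = 4.8550%.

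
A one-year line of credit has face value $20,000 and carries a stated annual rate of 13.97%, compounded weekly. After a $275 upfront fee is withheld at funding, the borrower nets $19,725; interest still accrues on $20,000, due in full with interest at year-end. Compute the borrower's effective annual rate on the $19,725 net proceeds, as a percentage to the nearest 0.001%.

16.574%

Amount owed after one year: 20,000 × (1 + 0.1397/52)^52 = 20,000 × 1.149713 = $22,994.27.
Effective rate on net proceeds: 22,994.27 / 19,725 − 1 = 0.165742 = 16.574%.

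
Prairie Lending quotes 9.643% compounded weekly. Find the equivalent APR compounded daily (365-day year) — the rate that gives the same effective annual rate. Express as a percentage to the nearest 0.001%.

9.635%

EAR = (1 + 0.09643/52)^52 − 1 = 0.101134.
Solve (1 + r/365)^365 = 1.101134: r/365 = 1.101134^(1/365) − 1 = 0.000264, so r = 0.096353 = 9.635%.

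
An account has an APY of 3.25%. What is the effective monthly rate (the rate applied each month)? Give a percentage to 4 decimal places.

The per-month rate i satisfies (1 + i)^12 = 1 + 0.0325.
i = 1.0325^(1/12) − 1 = 0.0026688 = 0.2669%.

0.2669%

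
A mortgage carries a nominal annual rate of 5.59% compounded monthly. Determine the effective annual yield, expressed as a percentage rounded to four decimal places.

EAR = (1 + 0.0559/12)^12 − 1.
= (1 + 0.004658)^12 − 1 = 1.057355 − 1 = 5.7355%.

5.7355%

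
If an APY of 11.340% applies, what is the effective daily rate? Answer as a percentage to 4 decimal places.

The per-day rate i satisfies (1 + i)^365 = 1 + 0.11340.
i = 1.11340^(1/365) − 1 = 0.0002943 = 0.0294%.

0.0294%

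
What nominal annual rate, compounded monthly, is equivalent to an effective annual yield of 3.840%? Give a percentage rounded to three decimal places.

(1 + r/12)^12 − 1 = 0.03840, so 1 + r/12 = 1.03840^(1/12).
r/12 = 0.003145, so r = 0.037740 = 3.774%.

3.774%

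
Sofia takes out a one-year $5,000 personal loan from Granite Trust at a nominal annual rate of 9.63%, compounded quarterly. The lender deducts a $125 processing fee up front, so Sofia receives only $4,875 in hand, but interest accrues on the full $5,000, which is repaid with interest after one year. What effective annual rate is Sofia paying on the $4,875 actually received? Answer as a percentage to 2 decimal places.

12.80%

Amount owed after one year: 5,000 × (1 + 0.0963/4)^4 = 5,000 × 1.099834 = $5,499.17.
Effective rate on net proceeds: 5,499.17 / 4,875 − 1 = 0.128035 = 12.80%.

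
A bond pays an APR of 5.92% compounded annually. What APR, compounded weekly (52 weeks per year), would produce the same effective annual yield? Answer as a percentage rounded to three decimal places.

5.755%

Compounded annually, EAR = nominal = 0.059200.
Solve (1 + r/52)^52 = 1.059200: r/52 = 1.059200^(1/52) − 1 = 0.001107, so r = 0.057546 = 5.755%.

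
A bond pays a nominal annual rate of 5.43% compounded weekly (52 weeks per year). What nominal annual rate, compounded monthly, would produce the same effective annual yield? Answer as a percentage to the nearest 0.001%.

5.439%

EAR = (1 + 0.0543/52)^52 − 1 = 0.055771.
Solve (1 + r/12)^12 = 1.055771: r/12 = 1.055771^(1/12) − 1 = 0.004533, so r = 0.054395 = 5.439%.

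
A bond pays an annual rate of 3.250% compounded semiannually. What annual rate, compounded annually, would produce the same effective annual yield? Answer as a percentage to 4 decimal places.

EAR = (1 + 0.03250/2)^2 − 1 = 0.032764.
Compounded annually, the equivalent nominal rate is the EAR itself: 3.2764%.

3.2764%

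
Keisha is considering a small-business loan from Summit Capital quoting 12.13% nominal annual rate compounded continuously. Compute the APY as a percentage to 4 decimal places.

With continuous compounding, EAR = e^0.1213 − 1.
e^0.1213 = 1.128964, so EAR = 0.128964 = 12.8964%.

12.8964%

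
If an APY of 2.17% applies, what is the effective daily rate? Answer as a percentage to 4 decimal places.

0.0059%

The per-day rate i satisfies (1 + i)^365 = 1 + 0.0217.
i = 1.0217^(1/365) − 1 = 0.0000588 = 0.0059%.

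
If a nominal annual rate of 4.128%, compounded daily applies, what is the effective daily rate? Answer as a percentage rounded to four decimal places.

0.0113%

With a nominal annual rate compounded daily, the periodic rate is the nominal rate divided by 365.
i = 0.04128 / 365 = 0.0001131 = 0.0113%.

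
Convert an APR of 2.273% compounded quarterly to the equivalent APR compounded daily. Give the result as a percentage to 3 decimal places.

2.267%

EAR = (1 + 0.02273/4)^4 − 1 = 0.022924.
Solve (1 + r/365)^365 = 1.022924: r/365 = 1.022924^(1/365) − 1 = 0.000062, so r = 0.022666 = 2.267%.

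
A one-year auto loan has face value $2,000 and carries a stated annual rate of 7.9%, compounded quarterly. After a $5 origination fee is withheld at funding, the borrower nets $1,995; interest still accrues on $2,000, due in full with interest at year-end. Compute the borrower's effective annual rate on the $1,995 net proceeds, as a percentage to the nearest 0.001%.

Amount owed after one year: 2,000 × (1 + 0.079/4)^4 = 2,000 × 1.081371 = $2,162.74.
Effective rate on net proceeds: 2,162.74 / 1,995 − 1 = 0.084082 = 8.408%.

8.408%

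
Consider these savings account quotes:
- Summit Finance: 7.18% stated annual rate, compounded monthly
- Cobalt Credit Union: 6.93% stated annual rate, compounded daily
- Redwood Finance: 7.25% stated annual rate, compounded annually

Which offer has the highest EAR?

Summit Finance: (1 + 0.0718/12)^12 − 1 = 7.421%
Cobalt Credit Union: (1 + 0.0693/365)^365 − 1 = 7.175%
Redwood Finance: compounded annually, EAR = 7.250%
The highest effective annual rate is Summit Finance at 7.421%.

Summit Finance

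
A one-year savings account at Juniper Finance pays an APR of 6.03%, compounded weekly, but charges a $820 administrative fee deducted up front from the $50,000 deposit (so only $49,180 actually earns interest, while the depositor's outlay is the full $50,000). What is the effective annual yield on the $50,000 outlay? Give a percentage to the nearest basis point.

4.47%

Value after one year: 49,180 × (1 + 0.0603/52)^52 = 49,180 × 1.062118 = $52,234.97.
Effective yield on the $50,000 outlay: 52,234.97 / 50,000 − 1 = 0.044699 = 4.47%.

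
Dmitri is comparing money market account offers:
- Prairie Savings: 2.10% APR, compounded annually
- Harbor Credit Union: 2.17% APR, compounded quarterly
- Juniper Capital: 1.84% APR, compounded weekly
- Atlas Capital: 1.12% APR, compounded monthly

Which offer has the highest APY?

Harbor Credit Union

Prairie Savings: compounded annually, EAR = 2.100%
Harbor Credit Union: (1 + 0.0217/4)^4 − 1 = 2.188%
Juniper Capital: (1 + 0.0184/52)^52 − 1 = 1.857%
Atlas Capital: (1 + 0.0112/12)^12 − 1 = 1.126%
The highest effective annual rate is Harbor Credit Union at 2.188%.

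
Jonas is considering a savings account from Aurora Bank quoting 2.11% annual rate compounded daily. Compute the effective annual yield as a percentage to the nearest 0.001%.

2.132%

EAR = (1 + 0.0211/365)^365 − 1.
= (1 + 0.000058)^365 − 1 = 1.021324 − 1 = 2.132%.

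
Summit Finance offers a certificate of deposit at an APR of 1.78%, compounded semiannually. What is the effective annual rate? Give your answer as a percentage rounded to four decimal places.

EAR = (1 + 0.0178/2)^2 − 1.
= 1.017879 − 1 = 1.7879%.

1.7879%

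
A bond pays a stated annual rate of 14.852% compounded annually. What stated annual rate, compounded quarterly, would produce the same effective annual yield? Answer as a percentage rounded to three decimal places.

14.090%

Compounded annually, EAR = nominal = 0.148520.
Solve (1 + r/4)^4 = 1.148520: r/4 = 1.148520^(1/4) − 1 = 0.035225, so r = 0.140899 = 14.090%.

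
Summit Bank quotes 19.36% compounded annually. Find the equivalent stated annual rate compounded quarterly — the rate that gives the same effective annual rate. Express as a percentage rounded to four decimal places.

18.0947%

Compounded annually, EAR = nominal = 0.193600.
Solve (1 + r/4)^4 = 1.193600: r/4 = 1.193600^(1/4) − 1 = 0.045237, so r = 0.180947 = 18.0947%.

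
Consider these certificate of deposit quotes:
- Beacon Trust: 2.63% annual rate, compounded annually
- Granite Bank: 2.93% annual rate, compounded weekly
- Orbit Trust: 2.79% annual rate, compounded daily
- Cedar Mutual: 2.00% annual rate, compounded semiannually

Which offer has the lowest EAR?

Beacon Trust: compounded annually, EAR = 2.630%
Granite Bank: (1 + 0.0293/52)^52 − 1 = 2.972%
Orbit Trust: (1 + 0.0279/365)^365 − 1 = 2.829%
Cedar Mutual: (1 + 0.0200/2)^2 − 1 = 2.010%
The lowest effective annual rate is Cedar Mutual at 2.010%.

Cedar Mutual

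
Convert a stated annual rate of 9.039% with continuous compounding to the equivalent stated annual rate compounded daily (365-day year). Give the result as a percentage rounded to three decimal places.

EAR under continuous compounding: e^0.09039 − 1 = 0.094601.
Solve (1 + r/365)^365 = 1.094601: r/365 = 1.094601^(1/365) − 1 = 0.000248, so r = 0.090401 = 9.040%.

9.040%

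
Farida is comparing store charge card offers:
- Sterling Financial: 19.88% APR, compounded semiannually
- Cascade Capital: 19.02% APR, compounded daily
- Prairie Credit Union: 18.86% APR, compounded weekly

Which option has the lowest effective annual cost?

Sterling Financial: (1 + 0.1988/2)^2 − 1 = 20.868%
Cascade Capital: (1 + 0.1902/365)^365 − 1 = 20.943%
Prairie Credit Union: (1 + 0.1886/52)^52 − 1 = 20.715%
The lowest effective annual rate is Prairie Credit Union at 20.715%.

Prairie Credit Union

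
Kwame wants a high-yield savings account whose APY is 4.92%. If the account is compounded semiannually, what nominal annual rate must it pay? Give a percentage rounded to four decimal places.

4.8609%

(1 + r/2)^2 − 1 = 0.0492, so 1 + r/2 = 1.0492^(1/2).
r/2 = 0.024305, so r = 0.048609 = 4.8609%.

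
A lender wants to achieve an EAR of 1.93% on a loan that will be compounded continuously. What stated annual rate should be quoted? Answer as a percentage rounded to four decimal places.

Continuous: nominal r satisfies e^r − 1 = 0.0193.
r = ln(1 + 0.0193) = ln(1.0193) = 0.019116 = 1.9116%.

1.9116%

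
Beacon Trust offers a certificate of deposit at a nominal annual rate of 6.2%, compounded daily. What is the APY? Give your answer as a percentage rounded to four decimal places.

EAR = (1 + 0.062/365)^365 − 1.
= (1 + 0.000170)^365 − 1 = 1.063957 − 1 = 6.3957%.

6.3957%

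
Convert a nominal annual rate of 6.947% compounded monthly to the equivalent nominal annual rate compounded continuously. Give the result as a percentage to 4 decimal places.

6.9270%

EAR = (1 + 0.06947/12)^12 − 1 = 0.071725.
Equivalent continuous rate: r = ln(1 + 0.071725) = 0.069270 = 6.9270%.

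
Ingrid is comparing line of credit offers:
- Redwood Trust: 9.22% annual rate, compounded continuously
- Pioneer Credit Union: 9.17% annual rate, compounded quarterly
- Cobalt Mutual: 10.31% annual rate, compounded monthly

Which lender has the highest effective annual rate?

Redwood Trust: e^0.0922 − 1 = 9.658%
Pioneer Credit Union: (1 + 0.0917/4)^4 − 1 = 9.490%
Cobalt Mutual: (1 + 0.1031/12)^12 − 1 = 10.811%
The highest effective annual rate is Cobalt Mutual at 10.811%.

Cobalt Mutual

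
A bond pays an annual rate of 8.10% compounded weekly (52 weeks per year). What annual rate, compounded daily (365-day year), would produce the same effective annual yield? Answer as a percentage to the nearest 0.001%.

EAR = (1 + 0.0810/52)^52 − 1 = 0.084303.
Solve (1 + r/365)^365 = 1.084303: r/365 = 1.084303^(1/365) − 1 = 0.000222, so r = 0.080946 = 8.095%.

8.095%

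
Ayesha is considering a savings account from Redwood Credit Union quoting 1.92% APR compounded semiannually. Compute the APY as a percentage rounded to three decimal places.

EAR = (1 + 0.0192/2)^2 − 1.
= (1 + 0.009600)^2 − 1 = 1.019292 − 1 = 1.929%.

1.929%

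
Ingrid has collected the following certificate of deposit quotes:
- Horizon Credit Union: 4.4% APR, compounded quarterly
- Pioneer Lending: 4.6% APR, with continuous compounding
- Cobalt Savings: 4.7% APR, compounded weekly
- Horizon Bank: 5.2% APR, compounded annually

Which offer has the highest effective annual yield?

Horizon Credit Union: (1 + 0.044/4)^4 − 1 = 4.473%
Pioneer Lending: e^0.046 − 1 = 4.707%
Cobalt Savings: (1 + 0.047/52)^52 − 1 = 4.810%
Horizon Bank: compounded annually, EAR = 5.200%
The highest effective annual rate is Horizon Bank at 5.200%.

Horizon Bank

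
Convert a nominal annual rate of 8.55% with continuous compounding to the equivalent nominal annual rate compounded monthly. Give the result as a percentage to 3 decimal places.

8.581%

EAR under continuous compounding: e^0.0855 − 1 = 0.089262.
Solve (1 + r/12)^12 = 1.089262: r/12 = 1.089262^(1/12) − 1 = 0.007150, so r = 0.085805 = 8.581%.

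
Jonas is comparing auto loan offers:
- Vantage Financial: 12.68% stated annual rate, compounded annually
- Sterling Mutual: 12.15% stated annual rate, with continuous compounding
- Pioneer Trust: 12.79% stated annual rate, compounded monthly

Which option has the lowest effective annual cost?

Vantage Financial: compounded annually, EAR = 12.680%
Sterling Mutual: e^0.1215 − 1 = 12.919%
Pioneer Trust: (1 + 0.1279/12)^12 − 1 = 13.567%
The lowest effective annual rate is Vantage Financial at 12.680%.

Vantage Financial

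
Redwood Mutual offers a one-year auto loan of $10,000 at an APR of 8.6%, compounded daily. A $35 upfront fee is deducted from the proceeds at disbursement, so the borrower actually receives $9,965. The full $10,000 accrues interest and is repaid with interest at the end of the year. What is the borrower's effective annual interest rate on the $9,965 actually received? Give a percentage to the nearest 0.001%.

Amount owed after one year: 10,000 × (1 + 0.086/365)^365 = 10,000 × 1.089795 = $10,897.95.
Effective rate on net proceeds: 10,897.95 / 9,965 − 1 = 0.093623 = 9.362%.

9.362%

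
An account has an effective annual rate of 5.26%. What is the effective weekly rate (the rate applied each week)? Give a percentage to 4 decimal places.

0.0986%

The per-week rate i satisfies (1 + i)^52 = 1 + 0.0526.
i = 1.0526^(1/52) − 1 = 0.0009863 = 0.0986%.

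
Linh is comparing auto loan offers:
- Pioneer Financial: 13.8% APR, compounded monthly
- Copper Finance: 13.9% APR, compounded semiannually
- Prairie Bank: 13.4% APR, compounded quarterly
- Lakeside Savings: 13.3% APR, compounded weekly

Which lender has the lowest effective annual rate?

Prairie Bank

Pioneer Financial: (1 + 0.138/12)^12 − 1 = 14.707%
Copper Finance: (1 + 0.139/2)^2 − 1 = 14.383%
Prairie Bank: (1 + 0.134/4)^4 − 1 = 14.089%
Lakeside Savings: (1 + 0.133/52)^52 − 1 = 14.206%
The lowest effective annual rate is Prairie Bank at 14.089%.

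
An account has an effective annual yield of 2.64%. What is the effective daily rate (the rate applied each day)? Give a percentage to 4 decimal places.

0.0071%

The per-day rate i satisfies (1 + i)^365 = 1 + 0.0264.
i = 1.0264^(1/365) − 1 = 0.0000714 = 0.0071%.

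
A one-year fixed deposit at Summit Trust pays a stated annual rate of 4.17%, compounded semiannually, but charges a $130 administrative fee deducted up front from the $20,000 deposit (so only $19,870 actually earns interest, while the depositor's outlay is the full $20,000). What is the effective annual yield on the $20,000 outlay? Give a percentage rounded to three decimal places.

3.536%

Value after one year: 19,870 × (1 + 0.0417/2)^2 = 19,870 × 1.042135 = $20,707.22.
Effective yield on the $20,000 outlay: 20,707.22 / 20,000 − 1 = 0.035361 = 3.536%.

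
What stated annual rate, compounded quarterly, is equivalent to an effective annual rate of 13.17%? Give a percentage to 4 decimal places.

(1 + r/4)^4 − 1 = 0.1317, so 1 + r/4 = 1.1317^(1/4).
r/4 = 0.031414, so r = 0.125654 = 12.5654%.

12.5654%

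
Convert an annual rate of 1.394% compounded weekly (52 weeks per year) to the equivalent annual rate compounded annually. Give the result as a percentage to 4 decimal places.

EAR = (1 + 0.01394/52)^52 − 1 = 0.014036.
Compounded annually, the equivalent nominal rate is the EAR itself: 1.4036%.

1.4036%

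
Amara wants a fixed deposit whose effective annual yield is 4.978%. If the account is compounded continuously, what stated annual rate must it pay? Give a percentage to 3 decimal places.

Continuous: nominal r satisfies e^r − 1 = 0.04978.
r = ln(1 + 0.04978) = ln(1.04978) = 0.048581 = 4.858%.

4.858%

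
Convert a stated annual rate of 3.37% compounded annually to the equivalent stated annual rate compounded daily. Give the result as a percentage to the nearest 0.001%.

Compounded annually, EAR = nominal = 0.033700.
Solve (1 + r/365)^365 = 1.033700: r/365 = 1.033700^(1/365) − 1 = 0.000091, so r = 0.033146 = 3.315%.

3.315%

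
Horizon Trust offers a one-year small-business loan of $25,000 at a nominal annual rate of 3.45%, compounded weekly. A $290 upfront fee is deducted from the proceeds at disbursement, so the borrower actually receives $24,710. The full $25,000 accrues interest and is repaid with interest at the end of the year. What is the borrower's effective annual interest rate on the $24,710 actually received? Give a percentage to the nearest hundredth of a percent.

4.72%

Amount owed after one year: 25,000 × (1 + 0.0345/52)^52 = 25,000 × 1.035090 = $25,877.25.
Effective rate on net proceeds: 25,877.25 / 24,710 − 1 = 0.047238 = 4.72%.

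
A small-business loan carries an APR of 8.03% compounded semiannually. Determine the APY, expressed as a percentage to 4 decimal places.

EAR = (1 + 0.0803/2)^2 − 1.
= (1 + 0.040150)^2 − 1 = 1.081912 − 1 = 8.1912%.

8.1912%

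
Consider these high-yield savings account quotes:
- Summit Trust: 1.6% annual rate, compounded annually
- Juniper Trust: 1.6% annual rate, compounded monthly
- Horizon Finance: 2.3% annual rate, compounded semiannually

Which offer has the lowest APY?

Summit Trust: compounded annually, EAR = 1.600%
Juniper Trust: (1 + 0.016/12)^12 − 1 = 1.612%
Horizon Finance: (1 + 0.023/2)^2 − 1 = 2.313%
The lowest effective annual rate is Summit Trust at 1.600%.

Summit Trust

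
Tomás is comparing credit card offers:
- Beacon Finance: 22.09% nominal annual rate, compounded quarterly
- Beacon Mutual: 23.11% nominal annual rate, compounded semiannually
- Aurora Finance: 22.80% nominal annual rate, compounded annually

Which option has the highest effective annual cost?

Beacon Finance: (1 + 0.2209/4)^4 − 1 = 23.988%
Beacon Mutual: (1 + 0.2311/2)^2 − 1 = 24.445%
Aurora Finance: compounded annually, EAR = 22.800%
The highest effective annual rate is Beacon Mutual at 24.445%.

Beacon Mutual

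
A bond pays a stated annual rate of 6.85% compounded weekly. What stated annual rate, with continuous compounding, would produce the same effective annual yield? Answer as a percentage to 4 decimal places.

EAR = (1 + 0.0685/52)^52 − 1 = 0.070852.
Equivalent continuous rate: r = ln(1 + 0.070852) = 0.068455 = 6.8455%.

6.8455%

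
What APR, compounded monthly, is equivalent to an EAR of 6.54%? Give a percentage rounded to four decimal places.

6.3518%

(1 + r/12)^12 − 1 = 0.0654, so 1 + r/12 = 1.0654^(1/12).
r/12 = 0.005293, so r = 0.063518 = 6.3518%.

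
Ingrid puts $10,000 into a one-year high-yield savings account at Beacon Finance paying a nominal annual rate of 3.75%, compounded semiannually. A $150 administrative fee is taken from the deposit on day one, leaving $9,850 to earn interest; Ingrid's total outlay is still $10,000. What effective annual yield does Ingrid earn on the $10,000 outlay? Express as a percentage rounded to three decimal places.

2.228%

Value after one year: 9,850 × (1 + 0.0375/2)^2 = 9,850 × 1.037852 = $10,222.84.
Effective yield on the $10,000 outlay: 10,222.84 / 10,000 − 1 = 0.022284 = 2.228%.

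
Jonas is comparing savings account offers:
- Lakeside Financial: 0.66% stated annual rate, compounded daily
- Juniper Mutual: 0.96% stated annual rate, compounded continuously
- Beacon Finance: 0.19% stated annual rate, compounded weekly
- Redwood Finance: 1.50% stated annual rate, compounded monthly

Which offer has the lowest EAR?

Beacon Finance

Lakeside Financial: (1 + 0.0066/365)^365 − 1 = 0.662%
Juniper Mutual: e^0.0096 − 1 = 0.965%
Beacon Finance: (1 + 0.0019/52)^52 − 1 = 0.190%
Redwood Finance: (1 + 0.0150/12)^12 − 1 = 1.510%
The lowest effective annual rate is Beacon Finance at 0.190%.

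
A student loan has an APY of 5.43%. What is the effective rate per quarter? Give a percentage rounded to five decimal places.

The per-quarter rate i satisfies (1 + i)^4 = 1 + 0.0543.
i = 1.0543^(1/4) − 1 = 0.0133070 = 1.33070%.

1.33070%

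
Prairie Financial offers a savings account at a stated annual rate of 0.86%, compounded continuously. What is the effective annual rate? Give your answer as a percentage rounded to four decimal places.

0.8637%

With continuous compounding, EAR = e^0.0086 − 1.
e^0.0086 = 1.008637, so EAR = 0.008637 = 0.8637%.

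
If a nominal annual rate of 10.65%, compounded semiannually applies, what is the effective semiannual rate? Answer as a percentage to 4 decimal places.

With a nominal annual rate compounded semiannually, the periodic rate is the nominal rate divided by 2.
i = 0.1065 / 2 = 0.0532500 = 5.3250%.

5.3250%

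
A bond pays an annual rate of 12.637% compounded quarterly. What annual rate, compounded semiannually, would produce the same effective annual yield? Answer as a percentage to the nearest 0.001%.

12.837%

EAR = (1 + 0.12637/4)^4 − 1 = 0.132486.
Solve (1 + r/2)^2 = 1.132486: r/2 = 1.132486^(1/2) − 1 = 0.064183, so r = 0.128366 = 12.837%.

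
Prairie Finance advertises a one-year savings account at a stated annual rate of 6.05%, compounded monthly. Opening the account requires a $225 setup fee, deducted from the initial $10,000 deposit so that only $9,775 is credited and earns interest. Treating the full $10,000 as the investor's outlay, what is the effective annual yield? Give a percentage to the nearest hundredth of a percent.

Value after one year: 9,775 × (1 + 0.0605/12)^12 = 9,775 × 1.062206 = $10,383.06.
Effective yield on the $10,000 outlay: 10,383.06 / 10,000 − 1 = 0.038306 = 3.83%.

3.83%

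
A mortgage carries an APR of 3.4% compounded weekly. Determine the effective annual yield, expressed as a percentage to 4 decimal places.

3.4573%

EAR = (1 + 0.034/52)^52 − 1.
= (1 + 0.000654)^52 − 1 = 1.034573 − 1 = 3.4573%.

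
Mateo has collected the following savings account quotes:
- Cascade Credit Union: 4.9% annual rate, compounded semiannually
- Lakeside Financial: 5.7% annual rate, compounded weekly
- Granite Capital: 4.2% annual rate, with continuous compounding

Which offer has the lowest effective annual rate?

Granite Capital

Cascade Credit Union: (1 + 0.049/2)^2 − 1 = 4.960%
Lakeside Financial: (1 + 0.057/52)^52 − 1 = 5.862%
Granite Capital: e^0.042 − 1 = 4.289%
The lowest effective annual rate is Granite Capital at 4.289%.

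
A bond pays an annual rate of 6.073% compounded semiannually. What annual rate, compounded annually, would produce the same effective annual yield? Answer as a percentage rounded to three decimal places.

EAR = (1 + 0.06073/2)^2 − 1 = 0.061652.
Compounded annually, the equivalent nominal rate is the EAR itself: 6.165%.

6.165%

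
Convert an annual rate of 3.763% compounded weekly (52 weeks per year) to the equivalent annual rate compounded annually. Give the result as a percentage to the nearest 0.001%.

3.833%

EAR = (1 + 0.03763/52)^52 − 1 = 0.038333.
Compounded annually, the equivalent nominal rate is the EAR itself: 3.833%.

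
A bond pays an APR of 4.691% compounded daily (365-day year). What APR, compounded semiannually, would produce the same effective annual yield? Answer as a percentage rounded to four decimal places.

EAR = (1 + 0.04691/365)^365 − 1 = 0.048025.
Solve (1 + r/2)^2 = 1.048025: r/2 = 1.048025^(1/2) − 1 = 0.023731, so r = 0.047461 = 4.7461%.

4.7461%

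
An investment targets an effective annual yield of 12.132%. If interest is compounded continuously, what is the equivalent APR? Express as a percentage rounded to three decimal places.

11.451%

Continuous: nominal r satisfies e^r − 1 = 0.12132.
r = ln(1 + 0.12132) = ln(1.12132) = 0.114507 = 11.451%.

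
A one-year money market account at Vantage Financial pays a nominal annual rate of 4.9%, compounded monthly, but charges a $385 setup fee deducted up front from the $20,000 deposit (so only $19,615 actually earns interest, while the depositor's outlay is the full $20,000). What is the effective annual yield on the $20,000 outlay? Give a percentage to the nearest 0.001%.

Value after one year: 19,615 × (1 + 0.049/12)^12 = 19,615 × 1.050116 = $20,598.02.
Effective yield on the $20,000 outlay: 20,598.02 / 20,000 − 1 = 0.029901 = 2.990%.

2.990%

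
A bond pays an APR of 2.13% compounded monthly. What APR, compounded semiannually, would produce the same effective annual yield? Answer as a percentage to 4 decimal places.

2.1395%

EAR = (1 + 0.0213/12)^12 − 1 = 0.021509.
Solve (1 + r/2)^2 = 1.021509: r/2 = 1.021509^(1/2) − 1 = 0.010697, so r = 0.021395 = 2.1395%.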